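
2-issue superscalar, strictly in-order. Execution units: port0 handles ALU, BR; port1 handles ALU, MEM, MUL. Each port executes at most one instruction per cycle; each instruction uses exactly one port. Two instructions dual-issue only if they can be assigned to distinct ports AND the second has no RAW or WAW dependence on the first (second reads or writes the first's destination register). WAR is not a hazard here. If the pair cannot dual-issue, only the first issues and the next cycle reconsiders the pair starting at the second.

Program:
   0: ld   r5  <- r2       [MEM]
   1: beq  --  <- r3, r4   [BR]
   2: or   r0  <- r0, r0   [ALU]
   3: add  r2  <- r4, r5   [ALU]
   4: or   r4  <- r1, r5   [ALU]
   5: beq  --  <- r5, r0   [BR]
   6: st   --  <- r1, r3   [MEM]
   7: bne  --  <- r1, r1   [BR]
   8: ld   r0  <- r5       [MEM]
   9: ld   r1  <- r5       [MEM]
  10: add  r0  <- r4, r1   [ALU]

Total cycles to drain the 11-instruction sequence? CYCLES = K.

CYCLES = 7

[0] i0,i1  ld;beq  -- 2-wide
[1] i2,i3  or;add  -- 2-wide
[2] i4,i5  or;beq  -- 2-wide
[3] i6,i7  st;bne  -- 2-wide
[4] i8  ld  -- no-port MEM/MEM
[5] i9  ld  -- RAW r1
[6] i10  add  -- tail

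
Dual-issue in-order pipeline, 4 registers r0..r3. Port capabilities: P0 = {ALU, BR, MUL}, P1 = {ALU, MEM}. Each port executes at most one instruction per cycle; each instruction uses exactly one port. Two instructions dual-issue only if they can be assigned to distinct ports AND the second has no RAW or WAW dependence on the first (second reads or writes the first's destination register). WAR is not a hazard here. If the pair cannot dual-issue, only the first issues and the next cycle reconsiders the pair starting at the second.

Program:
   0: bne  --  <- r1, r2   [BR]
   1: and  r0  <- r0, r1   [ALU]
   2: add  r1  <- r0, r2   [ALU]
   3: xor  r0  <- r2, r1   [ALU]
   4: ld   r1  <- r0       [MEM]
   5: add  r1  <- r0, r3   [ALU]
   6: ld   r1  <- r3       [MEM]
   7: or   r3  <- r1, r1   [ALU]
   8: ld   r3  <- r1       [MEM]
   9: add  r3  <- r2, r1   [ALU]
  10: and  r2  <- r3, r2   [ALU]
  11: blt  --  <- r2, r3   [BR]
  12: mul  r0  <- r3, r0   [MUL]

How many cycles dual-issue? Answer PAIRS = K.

0. bne+and @i0&i1  | 2-wide
1. add @i2  | RAW r1
2. xor @i3  | RAW r0
3. ld @i4  | WAW r1
4. add @i5  | WAW r1
5. ld @i6  | RAW r1
6. or @i7  | WAW r3
7. ld @i8  | WAW r3
8. add @i9  | RAW r3
9. and @i10  | RAW r2
10. blt @i11  | no-port BR/MUL
11. mul @i12  | tail

PAIRS = 1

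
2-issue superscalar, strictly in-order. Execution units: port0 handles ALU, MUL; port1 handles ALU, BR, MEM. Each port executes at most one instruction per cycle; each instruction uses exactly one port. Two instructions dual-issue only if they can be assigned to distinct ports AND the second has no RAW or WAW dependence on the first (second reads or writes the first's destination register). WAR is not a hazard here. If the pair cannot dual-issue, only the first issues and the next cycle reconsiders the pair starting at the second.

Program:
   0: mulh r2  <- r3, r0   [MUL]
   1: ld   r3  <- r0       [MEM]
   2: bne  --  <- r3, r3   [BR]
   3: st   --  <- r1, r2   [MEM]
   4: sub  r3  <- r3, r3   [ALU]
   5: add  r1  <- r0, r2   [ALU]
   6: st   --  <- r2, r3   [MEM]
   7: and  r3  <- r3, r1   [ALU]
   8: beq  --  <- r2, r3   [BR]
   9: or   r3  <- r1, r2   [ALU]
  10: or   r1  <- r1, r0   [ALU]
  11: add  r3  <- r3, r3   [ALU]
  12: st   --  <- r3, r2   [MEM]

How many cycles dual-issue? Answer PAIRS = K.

t=0 i0,i1:mulh.MUL+ld.MEM ; 2-wide
t=1 i2:bne.BR ; no-port BR/MEM
t=2 i3,i4:st.MEM+sub.ALU ; 2-wide
t=3 i5,i6:add.ALU+st.MEM ; 2-wide
t=4 i7:and.ALU ; RAW r3
t=5 i8,i9:beq.BR+or.ALU ; 2-wide
t=6 i10,i11:or.ALU+add.ALU ; 2-wide
t=7 i12:st.MEM ; tail

PAIRS = 5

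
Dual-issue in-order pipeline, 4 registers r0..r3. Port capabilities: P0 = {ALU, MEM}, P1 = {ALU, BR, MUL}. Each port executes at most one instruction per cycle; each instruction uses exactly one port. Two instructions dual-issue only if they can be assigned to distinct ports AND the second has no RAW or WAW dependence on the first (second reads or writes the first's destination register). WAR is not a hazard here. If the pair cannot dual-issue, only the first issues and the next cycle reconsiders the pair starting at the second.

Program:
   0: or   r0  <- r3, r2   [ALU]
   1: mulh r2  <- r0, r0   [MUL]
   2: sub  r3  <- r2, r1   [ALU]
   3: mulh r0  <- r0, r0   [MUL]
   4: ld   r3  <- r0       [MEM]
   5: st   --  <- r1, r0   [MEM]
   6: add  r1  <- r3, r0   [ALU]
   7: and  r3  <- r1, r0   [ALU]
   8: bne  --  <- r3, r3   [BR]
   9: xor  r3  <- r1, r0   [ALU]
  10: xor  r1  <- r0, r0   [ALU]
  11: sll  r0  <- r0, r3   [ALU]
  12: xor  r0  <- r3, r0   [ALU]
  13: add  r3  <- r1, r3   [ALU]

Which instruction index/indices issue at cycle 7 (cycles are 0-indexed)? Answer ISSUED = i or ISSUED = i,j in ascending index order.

#0 head=0: or.ALU i0 RAW r0
#1 head=1: mulh.MUL i1 RAW r2
#2 head=2: sub.ALU;mulh.MUL i2&i3 2-wide
#3 head=4: ld.MEM i4 no-port MEM/MEM
#4 head=5: st.MEM;add.ALU i5&i6 2-wide
#5 head=7: and.ALU i7 RAW r3
#6 head=8: bne.BR;xor.ALU i8&i9 2-wide
#7 head=10: xor.ALU;sll.ALU i10&i11 2-wide
#8 head=12: xor.ALU;add.ALU i12&i13 2-wide

ISSUED = 10,11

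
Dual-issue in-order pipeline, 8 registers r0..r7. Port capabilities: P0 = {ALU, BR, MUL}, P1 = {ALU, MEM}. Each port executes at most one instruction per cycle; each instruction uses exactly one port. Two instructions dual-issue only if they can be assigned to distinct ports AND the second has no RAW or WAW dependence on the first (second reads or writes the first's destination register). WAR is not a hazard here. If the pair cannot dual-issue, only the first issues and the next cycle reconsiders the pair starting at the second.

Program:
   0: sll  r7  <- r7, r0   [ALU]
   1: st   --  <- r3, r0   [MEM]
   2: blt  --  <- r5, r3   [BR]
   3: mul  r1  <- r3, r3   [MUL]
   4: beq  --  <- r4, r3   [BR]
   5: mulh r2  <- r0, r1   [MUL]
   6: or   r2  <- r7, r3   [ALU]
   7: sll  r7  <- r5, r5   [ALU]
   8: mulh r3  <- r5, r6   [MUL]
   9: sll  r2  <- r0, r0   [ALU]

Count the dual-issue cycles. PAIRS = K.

[0] i0/i1  sll.ALU st.MEM  -- dual
[1] i2  blt.BR  -- no-port BR/MUL
[2] i3  mul.MUL  -- no-port MUL/BR
[3] i4  beq.BR  -- no-port BR/MUL
[4] i5  mulh.MUL  -- WAW r2
[5] i6/i7  or.ALU sll.ALU  -- dual
[6] i8/i9  mulh.MUL sll.ALU  -- dual

PAIRS = 3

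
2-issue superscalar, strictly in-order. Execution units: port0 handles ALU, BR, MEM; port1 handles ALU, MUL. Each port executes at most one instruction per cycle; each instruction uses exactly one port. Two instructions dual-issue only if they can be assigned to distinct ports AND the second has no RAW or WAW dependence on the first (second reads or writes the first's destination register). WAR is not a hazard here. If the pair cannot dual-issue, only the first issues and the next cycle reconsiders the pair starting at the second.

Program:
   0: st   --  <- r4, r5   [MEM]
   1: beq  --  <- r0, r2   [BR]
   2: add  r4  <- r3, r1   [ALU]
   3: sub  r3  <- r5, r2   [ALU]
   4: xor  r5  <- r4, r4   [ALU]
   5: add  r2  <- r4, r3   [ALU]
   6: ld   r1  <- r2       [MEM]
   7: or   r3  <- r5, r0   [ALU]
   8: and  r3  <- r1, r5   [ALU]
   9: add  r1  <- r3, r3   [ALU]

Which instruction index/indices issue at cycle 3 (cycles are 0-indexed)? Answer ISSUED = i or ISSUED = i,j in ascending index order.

ISSUED = 5

0. st.MEM @i0  | no-port MEM/BR
1. beq.BR/add.ALU @i1,i2  | dual
2. sub.ALU/xor.ALU @i3,i4  | dual
3. add.ALU @i5  | RAW r2
4. ld.MEM/or.ALU @i6,i7  | dual
5. and.ALU @i8  | RAW r3
6. add.ALU @i9  | tail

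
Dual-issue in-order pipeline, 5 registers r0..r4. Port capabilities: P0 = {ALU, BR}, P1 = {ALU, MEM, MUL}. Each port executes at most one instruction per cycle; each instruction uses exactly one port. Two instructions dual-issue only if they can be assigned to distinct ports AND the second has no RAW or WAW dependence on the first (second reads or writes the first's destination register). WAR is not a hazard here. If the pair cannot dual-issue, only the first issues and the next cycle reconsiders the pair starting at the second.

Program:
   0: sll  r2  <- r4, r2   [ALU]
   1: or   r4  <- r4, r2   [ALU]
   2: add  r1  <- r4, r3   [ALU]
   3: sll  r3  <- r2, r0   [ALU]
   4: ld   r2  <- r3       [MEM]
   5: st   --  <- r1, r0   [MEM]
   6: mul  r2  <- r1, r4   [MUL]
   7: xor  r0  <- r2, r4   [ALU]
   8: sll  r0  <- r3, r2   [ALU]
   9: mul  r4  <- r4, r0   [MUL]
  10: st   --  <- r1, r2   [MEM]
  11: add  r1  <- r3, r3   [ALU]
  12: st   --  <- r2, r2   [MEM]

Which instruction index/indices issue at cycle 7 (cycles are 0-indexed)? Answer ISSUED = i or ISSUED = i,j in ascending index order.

ISSUED = 8

  cy0 -> i0 (sll.ALU) RAW r2
  cy1 -> i1 (or.ALU) RAW r4
  cy2 -> i2&i3 (add.ALU+sll.ALU) pair
  cy3 -> i4 (ld.MEM) no-port MEM/MEM
  cy4 -> i5 (st.MEM) no-port MEM/MUL
  cy5 -> i6 (mul.MUL) RAW r2
  cy6 -> i7 (xor.ALU) WAW r0
  cy7 -> i8 (sll.ALU) RAW r0
  cy8 -> i9 (mul.MUL) no-port MUL/MEM
  cy9 -> i10&i11 (st.MEM+add.ALU) pair
  cy10 -> i12 (st.MEM) tail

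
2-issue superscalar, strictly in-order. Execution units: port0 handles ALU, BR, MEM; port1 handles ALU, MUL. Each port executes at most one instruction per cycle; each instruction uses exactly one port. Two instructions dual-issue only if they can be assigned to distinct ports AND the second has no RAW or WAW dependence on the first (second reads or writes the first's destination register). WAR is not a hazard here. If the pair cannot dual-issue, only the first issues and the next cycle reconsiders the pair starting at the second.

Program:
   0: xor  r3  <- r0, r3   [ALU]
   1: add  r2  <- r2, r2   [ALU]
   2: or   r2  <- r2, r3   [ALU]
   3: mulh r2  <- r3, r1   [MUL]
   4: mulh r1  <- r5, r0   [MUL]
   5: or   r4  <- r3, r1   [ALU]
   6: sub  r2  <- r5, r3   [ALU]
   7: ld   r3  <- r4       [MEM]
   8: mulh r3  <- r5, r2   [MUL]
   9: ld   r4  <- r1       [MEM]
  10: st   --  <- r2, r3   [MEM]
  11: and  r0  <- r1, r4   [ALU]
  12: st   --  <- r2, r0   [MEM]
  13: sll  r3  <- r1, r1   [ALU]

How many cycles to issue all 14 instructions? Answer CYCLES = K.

0. xor.ALU+add.ALU @i0,i1  | 2-wide
1. or.ALU @i2  | WAW r2
2. mulh.MUL @i3  | no-port MUL/MUL
3. mulh.MUL @i4  | RAW r1
4. or.ALU+sub.ALU @i5,i6  | 2-wide
5. ld.MEM @i7  | WAW r3
6. mulh.MUL+ld.MEM @i8,i9  | 2-wide
7. st.MEM+and.ALU @i10,i11  | 2-wide
8. st.MEM+sll.ALU @i12,i13  | 2-wide

CYCLES = 9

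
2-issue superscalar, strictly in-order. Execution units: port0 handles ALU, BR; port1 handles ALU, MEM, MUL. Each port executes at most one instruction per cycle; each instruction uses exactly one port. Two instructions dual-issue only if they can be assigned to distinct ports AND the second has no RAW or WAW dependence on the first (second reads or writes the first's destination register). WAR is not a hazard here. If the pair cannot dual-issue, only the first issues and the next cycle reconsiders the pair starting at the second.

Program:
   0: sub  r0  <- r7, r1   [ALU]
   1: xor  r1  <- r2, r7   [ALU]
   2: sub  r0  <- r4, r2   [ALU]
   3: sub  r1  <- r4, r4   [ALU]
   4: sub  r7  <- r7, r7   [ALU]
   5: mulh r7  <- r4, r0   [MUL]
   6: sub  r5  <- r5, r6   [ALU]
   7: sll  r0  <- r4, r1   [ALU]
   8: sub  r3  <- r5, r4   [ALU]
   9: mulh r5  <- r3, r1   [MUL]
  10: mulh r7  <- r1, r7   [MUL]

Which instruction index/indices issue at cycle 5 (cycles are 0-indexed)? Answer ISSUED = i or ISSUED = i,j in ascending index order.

0. sub.ALU xor.ALU @i0&i1  | pair
1. sub.ALU sub.ALU @i2&i3  | pair
2. sub.ALU @i4  | WAW r7
3. mulh.MUL sub.ALU @i5&i6  | pair
4. sll.ALU sub.ALU @i7&i8  | pair
5. mulh.MUL @i9  | no-port MUL/MUL
6. mulh.MUL @i10  | tail

ISSUED = 9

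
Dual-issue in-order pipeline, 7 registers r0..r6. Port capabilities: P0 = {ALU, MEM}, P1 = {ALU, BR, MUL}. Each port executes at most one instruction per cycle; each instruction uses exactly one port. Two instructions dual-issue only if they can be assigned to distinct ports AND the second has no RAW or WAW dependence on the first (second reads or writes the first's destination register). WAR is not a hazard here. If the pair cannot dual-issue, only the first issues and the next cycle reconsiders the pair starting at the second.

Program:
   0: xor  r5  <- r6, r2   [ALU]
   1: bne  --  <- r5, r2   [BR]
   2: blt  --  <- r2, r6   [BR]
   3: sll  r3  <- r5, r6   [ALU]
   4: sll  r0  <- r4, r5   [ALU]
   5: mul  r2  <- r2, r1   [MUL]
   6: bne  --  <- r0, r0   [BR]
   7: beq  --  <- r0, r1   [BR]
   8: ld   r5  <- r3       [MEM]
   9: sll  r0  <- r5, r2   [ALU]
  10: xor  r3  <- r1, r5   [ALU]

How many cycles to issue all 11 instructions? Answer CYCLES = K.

CYCLES = 7

  cy0 -> i0 (xor.ALU) RAW r5
  cy1 -> i1 (bne.BR) no-port BR/BR
  cy2 -> i2/i3 (blt.BR+sll.ALU) pair
  cy3 -> i4/i5 (sll.ALU+mul.MUL) pair
  cy4 -> i6 (bne.BR) no-port BR/BR
  cy5 -> i7/i8 (beq.BR+ld.MEM) pair
  cy6 -> i9/i10 (sll.ALU+xor.ALU) pair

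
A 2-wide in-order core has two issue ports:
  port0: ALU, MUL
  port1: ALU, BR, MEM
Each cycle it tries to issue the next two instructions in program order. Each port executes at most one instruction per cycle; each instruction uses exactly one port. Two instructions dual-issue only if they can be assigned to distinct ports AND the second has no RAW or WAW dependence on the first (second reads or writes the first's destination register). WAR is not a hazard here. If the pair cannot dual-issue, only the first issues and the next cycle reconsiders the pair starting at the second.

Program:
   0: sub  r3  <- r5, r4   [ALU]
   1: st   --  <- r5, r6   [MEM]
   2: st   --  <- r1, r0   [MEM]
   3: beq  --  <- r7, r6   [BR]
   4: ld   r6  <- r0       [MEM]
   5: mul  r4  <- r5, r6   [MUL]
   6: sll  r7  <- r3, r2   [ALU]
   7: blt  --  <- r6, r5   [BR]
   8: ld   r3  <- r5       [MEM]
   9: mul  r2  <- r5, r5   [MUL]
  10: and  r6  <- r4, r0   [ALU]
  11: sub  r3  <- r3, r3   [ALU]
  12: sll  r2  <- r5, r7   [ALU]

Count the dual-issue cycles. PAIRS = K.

[0] i0+i1  sub.ALU/st.MEM  -- dual
[1] i2  st.MEM  -- no-port MEM/BR
[2] i3  beq.BR  -- no-port BR/MEM
[3] i4  ld.MEM  -- RAW r6
[4] i5+i6  mul.MUL/sll.ALU  -- dual
[5] i7  blt.BR  -- no-port BR/MEM
[6] i8+i9  ld.MEM/mul.MUL  -- dual
[7] i10+i11  and.ALU/sub.ALU  -- dual
[8] i12  sll.ALU  -- tail

PAIRS = 4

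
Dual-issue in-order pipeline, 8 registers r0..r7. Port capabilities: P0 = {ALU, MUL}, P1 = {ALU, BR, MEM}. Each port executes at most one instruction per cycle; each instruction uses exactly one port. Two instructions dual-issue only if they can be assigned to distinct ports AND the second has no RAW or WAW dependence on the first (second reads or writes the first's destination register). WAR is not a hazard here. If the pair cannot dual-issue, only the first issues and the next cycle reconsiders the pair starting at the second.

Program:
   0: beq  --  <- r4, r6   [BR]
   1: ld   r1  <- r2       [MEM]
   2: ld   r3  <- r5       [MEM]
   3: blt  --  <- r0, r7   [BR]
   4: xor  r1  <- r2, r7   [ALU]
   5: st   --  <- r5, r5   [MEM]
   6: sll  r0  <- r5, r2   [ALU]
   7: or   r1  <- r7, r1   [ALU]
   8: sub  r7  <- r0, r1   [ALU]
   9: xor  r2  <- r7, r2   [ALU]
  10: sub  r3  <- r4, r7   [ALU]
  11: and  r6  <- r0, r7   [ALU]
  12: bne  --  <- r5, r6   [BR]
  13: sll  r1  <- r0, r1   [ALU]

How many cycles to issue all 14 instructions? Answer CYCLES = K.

CYCLES = 10

t=0 i0:beq ; no-port BR/MEM
t=1 i1:ld ; no-port MEM/MEM
t=2 i2:ld ; no-port MEM/BR
t=3 i3/i4:blt;xor ; dual
t=4 i5/i6:st;sll ; dual
t=5 i7:or ; RAW r1
t=6 i8:sub ; RAW r7
t=7 i9/i10:xor;sub ; dual
t=8 i11:and ; RAW r6
t=9 i12/i13:bne;sll ; dual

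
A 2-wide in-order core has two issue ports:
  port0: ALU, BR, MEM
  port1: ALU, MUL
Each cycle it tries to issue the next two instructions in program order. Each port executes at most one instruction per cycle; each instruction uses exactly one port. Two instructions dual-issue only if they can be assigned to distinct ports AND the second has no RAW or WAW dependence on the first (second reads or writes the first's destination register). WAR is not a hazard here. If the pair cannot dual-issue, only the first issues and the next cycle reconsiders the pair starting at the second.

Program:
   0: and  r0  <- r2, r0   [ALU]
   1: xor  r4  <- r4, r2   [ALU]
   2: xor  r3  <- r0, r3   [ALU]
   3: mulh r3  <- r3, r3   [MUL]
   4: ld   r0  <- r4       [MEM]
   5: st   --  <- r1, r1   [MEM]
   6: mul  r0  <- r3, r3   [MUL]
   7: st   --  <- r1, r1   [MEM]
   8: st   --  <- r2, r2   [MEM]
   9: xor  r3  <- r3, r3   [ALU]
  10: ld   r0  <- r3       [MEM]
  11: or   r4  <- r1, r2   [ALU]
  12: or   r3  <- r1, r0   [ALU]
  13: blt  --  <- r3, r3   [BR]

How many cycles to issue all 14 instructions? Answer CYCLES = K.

CYCLES = 9

0. and.ALU+xor.ALU @i0+i1  | 2-wide
1. xor.ALU @i2  | RAW+WAW r3
2. mulh.MUL+ld.MEM @i3+i4  | 2-wide
3. st.MEM+mul.MUL @i5+i6  | 2-wide
4. st.MEM @i7  | no-port MEM/MEM
5. st.MEM+xor.ALU @i8+i9  | 2-wide
6. ld.MEM+or.ALU @i10+i11  | 2-wide
7. or.ALU @i12  | RAW r3
8. blt.BR @i13  | tail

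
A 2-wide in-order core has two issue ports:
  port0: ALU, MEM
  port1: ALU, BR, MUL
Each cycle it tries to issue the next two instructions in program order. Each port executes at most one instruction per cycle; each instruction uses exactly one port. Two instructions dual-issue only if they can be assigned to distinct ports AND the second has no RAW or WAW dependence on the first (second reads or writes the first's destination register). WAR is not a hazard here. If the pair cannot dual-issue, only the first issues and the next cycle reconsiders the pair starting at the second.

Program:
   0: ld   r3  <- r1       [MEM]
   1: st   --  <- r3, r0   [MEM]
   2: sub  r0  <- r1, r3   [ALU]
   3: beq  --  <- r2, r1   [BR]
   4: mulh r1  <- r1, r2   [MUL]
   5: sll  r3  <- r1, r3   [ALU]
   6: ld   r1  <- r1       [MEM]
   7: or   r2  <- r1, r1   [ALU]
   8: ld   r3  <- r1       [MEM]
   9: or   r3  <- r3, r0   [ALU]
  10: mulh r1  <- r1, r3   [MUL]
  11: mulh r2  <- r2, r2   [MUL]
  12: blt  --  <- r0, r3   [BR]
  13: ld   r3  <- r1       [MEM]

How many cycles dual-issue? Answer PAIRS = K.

PAIRS = 4

[0] i0  ld  -- no-port MEM/MEM
[1] i1+i2  st sub  -- 2-wide
[2] i3  beq  -- no-port BR/MUL
[3] i4  mulh  -- RAW r1
[4] i5+i6  sll ld  -- 2-wide
[5] i7+i8  or ld  -- 2-wide
[6] i9  or  -- RAW r3
[7] i10  mulh  -- no-port MUL/MUL
[8] i11  mulh  -- no-port MUL/BR
[9] i12+i13  blt ld  -- 2-wide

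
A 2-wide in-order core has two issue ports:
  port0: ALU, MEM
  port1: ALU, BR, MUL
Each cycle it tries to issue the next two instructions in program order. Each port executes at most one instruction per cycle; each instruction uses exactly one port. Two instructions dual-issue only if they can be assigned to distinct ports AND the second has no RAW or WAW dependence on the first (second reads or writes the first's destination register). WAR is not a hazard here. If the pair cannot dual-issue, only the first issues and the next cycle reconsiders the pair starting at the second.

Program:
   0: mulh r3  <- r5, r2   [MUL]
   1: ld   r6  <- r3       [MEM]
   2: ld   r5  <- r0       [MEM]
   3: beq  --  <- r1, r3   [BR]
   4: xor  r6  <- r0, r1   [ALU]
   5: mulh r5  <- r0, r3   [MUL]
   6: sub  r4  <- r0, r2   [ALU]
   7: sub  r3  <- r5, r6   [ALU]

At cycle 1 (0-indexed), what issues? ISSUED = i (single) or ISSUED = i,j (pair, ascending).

ISSUED = 1

0. mulh @i0  | RAW r3
1. ld @i1  | no-port MEM/MEM
2. ld beq @i2+i3  | 2-wide
3. xor mulh @i4+i5  | 2-wide
4. sub sub @i6+i7  | 2-wide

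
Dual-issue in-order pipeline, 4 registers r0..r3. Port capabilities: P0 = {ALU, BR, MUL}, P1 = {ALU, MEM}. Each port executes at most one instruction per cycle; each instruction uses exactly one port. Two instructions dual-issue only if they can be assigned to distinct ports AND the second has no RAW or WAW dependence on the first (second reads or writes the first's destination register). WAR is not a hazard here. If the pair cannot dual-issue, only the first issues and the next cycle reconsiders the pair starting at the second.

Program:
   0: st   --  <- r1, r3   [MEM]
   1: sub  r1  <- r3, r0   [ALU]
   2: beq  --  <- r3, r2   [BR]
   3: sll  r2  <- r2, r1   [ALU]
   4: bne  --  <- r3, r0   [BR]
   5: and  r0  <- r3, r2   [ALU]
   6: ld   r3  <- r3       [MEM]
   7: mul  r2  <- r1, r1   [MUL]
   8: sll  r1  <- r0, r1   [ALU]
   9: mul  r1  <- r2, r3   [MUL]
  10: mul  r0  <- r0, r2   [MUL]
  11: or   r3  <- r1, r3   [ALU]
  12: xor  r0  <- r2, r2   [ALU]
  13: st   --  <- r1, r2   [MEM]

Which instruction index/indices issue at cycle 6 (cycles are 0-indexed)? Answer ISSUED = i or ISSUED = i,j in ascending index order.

ISSUED = 10,11

c0: i0+i1 st/sub  pair
c1: i2+i3 beq/sll  pair
c2: i4+i5 bne/and  pair
c3: i6+i7 ld/mul  pair
c4: i8 sll  WAW r1
c5: i9 mul  no-port MUL/MUL
c6: i10+i11 mul/or  pair
c7: i12+i13 xor/st  pair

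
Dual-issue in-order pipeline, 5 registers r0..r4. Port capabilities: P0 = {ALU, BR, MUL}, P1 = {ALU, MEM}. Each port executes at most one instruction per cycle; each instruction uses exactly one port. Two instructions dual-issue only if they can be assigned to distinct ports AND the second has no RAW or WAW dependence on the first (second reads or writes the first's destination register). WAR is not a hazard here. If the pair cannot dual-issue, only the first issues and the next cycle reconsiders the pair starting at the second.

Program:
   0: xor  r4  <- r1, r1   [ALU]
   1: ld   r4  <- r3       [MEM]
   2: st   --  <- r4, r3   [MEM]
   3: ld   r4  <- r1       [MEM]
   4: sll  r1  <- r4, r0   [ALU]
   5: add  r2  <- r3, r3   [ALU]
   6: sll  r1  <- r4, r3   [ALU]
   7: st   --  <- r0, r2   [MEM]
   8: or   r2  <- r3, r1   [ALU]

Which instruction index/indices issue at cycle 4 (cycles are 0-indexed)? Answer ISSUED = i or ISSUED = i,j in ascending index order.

ISSUED = 4,5

t=0 i0:xor ; WAW r4
t=1 i1:ld ; no-port MEM/MEM
t=2 i2:st ; no-port MEM/MEM
t=3 i3:ld ; RAW r4
t=4 i4,i5:sll;add ; 2-wide
t=5 i6,i7:sll;st ; 2-wide
t=6 i8:or ; tail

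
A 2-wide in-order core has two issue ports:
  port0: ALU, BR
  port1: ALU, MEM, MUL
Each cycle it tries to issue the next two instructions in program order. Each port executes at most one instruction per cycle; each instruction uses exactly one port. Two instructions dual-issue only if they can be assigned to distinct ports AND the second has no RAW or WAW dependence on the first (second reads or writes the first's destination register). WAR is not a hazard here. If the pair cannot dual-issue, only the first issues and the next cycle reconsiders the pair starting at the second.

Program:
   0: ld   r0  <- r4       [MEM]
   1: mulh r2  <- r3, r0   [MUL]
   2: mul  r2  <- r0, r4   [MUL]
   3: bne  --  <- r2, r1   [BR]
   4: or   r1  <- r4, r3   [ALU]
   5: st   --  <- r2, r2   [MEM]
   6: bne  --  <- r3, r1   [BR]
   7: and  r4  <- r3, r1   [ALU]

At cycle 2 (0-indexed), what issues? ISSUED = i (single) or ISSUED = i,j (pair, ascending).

0. ld.MEM @i0  | no-port MEM/MUL
1. mulh.MUL @i1  | no-port MUL/MUL
2. mul.MUL @i2  | RAW r2
3. bne.BR;or.ALU @i3+i4  | 2-wide
4. st.MEM;bne.BR @i5+i6  | 2-wide
5. and.ALU @i7  | tail

ISSUED = 2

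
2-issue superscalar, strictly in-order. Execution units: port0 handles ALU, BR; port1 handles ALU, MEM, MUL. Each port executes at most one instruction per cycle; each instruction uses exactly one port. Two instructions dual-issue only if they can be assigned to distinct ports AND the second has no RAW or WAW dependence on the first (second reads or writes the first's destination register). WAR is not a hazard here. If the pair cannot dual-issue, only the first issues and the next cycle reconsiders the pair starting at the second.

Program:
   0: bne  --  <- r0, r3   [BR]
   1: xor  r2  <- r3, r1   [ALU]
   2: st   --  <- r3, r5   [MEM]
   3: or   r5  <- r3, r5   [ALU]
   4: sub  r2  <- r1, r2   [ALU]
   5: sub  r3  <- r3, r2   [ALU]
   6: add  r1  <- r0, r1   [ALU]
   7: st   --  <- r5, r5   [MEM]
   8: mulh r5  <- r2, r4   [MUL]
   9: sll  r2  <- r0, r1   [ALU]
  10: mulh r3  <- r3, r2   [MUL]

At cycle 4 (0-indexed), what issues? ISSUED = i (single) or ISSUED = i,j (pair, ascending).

#0 head=0: bne+xor i0,i1 2-wide
#1 head=2: st+or i2,i3 2-wide
#2 head=4: sub i4 RAW r2
#3 head=5: sub+add i5,i6 2-wide
#4 head=7: st i7 no-port MEM/MUL
#5 head=8: mulh+sll i8,i9 2-wide
#6 head=10: mulh i10 tail

ISSUED = 7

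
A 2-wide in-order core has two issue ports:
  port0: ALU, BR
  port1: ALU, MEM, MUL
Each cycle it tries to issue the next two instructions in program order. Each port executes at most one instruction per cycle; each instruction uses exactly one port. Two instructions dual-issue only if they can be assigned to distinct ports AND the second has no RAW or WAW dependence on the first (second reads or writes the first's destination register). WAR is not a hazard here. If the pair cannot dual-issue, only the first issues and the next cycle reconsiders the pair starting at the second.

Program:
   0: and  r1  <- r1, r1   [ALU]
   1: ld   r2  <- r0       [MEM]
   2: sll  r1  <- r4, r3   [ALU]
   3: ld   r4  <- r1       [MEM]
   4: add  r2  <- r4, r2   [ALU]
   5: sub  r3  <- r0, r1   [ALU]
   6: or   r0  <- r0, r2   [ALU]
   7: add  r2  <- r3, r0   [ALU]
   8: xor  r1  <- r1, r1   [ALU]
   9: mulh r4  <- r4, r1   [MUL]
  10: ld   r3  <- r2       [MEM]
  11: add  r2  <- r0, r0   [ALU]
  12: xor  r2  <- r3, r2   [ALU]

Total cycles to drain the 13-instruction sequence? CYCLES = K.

c0: i0/i1 and/ld  pair
c1: i2 sll  RAW r1
c2: i3 ld  RAW r4
c3: i4/i5 add/sub  pair
c4: i6 or  RAW r0
c5: i7/i8 add/xor  pair
c6: i9 mulh  no-port MUL/MEM
c7: i10/i11 ld/add  pair
c8: i12 xor  tail

CYCLES = 9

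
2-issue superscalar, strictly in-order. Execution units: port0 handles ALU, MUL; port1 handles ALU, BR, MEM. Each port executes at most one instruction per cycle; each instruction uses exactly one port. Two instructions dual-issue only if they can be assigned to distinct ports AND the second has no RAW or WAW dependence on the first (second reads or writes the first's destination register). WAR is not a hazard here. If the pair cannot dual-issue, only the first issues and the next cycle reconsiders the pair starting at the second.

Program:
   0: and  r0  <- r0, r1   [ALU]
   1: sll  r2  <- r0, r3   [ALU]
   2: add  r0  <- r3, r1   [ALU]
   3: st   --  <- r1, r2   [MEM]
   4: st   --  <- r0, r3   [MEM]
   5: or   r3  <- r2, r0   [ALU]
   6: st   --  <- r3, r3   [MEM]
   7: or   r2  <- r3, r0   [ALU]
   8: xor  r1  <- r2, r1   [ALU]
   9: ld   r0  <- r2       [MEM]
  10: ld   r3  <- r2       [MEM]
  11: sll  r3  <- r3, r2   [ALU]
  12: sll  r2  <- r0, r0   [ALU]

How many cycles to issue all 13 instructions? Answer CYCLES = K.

CYCLES = 8

  cy0 -> i0 (and) RAW r0
  cy1 -> i1&i2 (sll add) pair
  cy2 -> i3 (st) no-port MEM/MEM
  cy3 -> i4&i5 (st or) pair
  cy4 -> i6&i7 (st or) pair
  cy5 -> i8&i9 (xor ld) pair
  cy6 -> i10 (ld) RAW+WAW r3
  cy7 -> i11&i12 (sll sll) pair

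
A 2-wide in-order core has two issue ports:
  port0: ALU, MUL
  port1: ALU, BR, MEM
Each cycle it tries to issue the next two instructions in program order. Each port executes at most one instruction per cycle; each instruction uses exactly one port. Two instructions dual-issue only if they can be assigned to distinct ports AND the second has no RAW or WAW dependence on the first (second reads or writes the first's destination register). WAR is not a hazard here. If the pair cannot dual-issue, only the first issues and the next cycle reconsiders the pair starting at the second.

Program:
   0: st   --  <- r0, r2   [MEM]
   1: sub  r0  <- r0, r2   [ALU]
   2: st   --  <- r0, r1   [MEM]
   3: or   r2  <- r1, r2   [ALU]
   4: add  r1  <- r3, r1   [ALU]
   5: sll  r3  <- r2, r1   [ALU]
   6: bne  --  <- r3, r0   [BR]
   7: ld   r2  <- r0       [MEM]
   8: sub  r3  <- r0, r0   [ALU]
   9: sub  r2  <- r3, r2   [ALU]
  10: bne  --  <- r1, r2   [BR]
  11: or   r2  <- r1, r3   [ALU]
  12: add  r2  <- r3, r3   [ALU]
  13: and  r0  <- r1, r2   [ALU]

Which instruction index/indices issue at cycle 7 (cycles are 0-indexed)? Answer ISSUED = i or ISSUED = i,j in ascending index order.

#0 head=0: st.MEM+sub.ALU i0&i1 2-wide
#1 head=2: st.MEM+or.ALU i2&i3 2-wide
#2 head=4: add.ALU i4 RAW r1
#3 head=5: sll.ALU i5 RAW r3
#4 head=6: bne.BR i6 no-port BR/MEM
#5 head=7: ld.MEM+sub.ALU i7&i8 2-wide
#6 head=9: sub.ALU i9 RAW r2
#7 head=10: bne.BR+or.ALU i10&i11 2-wide
#8 head=12: add.ALU i12 RAW r2
#9 head=13: and.ALU i13 tail

ISSUED = 10,11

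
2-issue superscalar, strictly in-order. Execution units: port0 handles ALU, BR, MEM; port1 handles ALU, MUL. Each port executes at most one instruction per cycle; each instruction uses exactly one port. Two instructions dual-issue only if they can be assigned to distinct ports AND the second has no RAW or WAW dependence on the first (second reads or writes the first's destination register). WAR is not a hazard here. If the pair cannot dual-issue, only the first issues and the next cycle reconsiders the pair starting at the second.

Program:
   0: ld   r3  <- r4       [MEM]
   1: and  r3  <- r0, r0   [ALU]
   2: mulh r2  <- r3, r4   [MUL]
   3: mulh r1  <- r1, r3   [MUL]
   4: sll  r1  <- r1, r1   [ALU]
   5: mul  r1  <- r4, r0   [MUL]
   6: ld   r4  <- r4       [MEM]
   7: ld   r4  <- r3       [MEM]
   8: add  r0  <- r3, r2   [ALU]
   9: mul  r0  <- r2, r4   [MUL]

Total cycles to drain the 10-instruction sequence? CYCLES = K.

0. ld @i0  | WAW r3
1. and @i1  | RAW r3
2. mulh @i2  | no-port MUL/MUL
3. mulh @i3  | RAW+WAW r1
4. sll @i4  | WAW r1
5. mul ld @i5&i6  | dual
6. ld add @i7&i8  | dual
7. mul @i9  | tail

CYCLES = 8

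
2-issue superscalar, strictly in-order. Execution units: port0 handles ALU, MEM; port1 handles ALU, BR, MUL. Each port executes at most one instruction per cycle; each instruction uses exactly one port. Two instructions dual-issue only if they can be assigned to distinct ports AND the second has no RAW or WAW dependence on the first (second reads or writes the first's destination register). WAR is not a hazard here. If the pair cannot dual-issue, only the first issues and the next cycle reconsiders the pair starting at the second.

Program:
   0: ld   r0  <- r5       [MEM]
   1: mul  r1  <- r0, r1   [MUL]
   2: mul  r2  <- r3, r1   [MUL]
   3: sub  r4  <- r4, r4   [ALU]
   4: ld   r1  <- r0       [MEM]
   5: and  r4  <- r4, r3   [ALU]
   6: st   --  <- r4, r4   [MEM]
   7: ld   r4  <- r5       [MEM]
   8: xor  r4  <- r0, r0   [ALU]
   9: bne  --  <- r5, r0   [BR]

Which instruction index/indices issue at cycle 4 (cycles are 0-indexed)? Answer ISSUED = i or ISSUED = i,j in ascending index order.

ISSUED = 6

c0: i0 ld  RAW r0
c1: i1 mul  no-port MUL/MUL
c2: i2,i3 mul;sub  pair
c3: i4,i5 ld;and  pair
c4: i6 st  no-port MEM/MEM
c5: i7 ld  WAW r4
c6: i8,i9 xor;bne  pair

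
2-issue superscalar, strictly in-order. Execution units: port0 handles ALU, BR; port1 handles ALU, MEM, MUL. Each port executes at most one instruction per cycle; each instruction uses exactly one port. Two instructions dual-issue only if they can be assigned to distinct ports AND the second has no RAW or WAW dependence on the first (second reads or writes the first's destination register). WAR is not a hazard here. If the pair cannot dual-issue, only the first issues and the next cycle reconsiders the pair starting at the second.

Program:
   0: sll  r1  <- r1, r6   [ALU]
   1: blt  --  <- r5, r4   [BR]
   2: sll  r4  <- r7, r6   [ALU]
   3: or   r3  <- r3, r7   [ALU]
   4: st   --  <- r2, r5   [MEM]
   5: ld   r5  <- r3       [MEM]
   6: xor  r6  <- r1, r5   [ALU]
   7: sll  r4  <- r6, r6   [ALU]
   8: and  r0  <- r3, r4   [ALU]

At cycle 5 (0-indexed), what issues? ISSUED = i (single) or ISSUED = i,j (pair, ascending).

0. sll+blt @i0&i1  | dual
1. sll+or @i2&i3  | dual
2. st @i4  | no-port MEM/MEM
3. ld @i5  | RAW r5
4. xor @i6  | RAW r6
5. sll @i7  | RAW r4
6. and @i8  | tail

ISSUED = 7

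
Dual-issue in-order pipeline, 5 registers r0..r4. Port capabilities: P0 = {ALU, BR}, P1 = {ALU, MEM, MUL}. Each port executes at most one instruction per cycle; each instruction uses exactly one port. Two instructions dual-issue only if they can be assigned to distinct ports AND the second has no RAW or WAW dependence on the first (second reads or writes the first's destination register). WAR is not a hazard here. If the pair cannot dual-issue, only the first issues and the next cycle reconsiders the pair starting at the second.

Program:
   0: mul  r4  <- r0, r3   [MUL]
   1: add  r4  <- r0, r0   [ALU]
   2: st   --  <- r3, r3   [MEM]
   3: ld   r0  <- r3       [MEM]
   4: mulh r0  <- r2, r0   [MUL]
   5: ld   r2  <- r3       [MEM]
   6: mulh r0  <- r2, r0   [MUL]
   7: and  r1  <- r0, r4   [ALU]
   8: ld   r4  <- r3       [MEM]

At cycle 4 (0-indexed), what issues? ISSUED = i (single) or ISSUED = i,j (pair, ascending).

0. mul @i0  | WAW r4
1. add+st @i1+i2  | 2-wide
2. ld @i3  | no-port MEM/MUL
3. mulh @i4  | no-port MUL/MEM
4. ld @i5  | no-port MEM/MUL
5. mulh @i6  | RAW r0
6. and+ld @i7+i8  | 2-wide

ISSUED = 5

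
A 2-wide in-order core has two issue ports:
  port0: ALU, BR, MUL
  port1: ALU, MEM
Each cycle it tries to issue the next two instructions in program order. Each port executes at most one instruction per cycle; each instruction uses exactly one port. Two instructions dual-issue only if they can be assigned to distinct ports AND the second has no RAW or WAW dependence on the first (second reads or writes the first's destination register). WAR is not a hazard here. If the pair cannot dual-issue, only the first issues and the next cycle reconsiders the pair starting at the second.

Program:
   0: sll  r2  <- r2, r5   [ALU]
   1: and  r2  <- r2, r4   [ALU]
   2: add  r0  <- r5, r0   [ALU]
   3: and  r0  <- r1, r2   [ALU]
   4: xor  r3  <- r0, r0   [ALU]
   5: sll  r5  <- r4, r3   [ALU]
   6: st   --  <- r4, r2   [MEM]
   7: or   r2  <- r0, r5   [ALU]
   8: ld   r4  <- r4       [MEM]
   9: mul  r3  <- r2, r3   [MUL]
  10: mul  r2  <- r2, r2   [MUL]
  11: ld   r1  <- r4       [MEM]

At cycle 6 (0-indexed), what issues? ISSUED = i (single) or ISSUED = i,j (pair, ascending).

[0] i0  sll.ALU  -- RAW+WAW r2
[1] i1&i2  and.ALU add.ALU  -- 2-wide
[2] i3  and.ALU  -- RAW r0
[3] i4  xor.ALU  -- RAW r3
[4] i5&i6  sll.ALU st.MEM  -- 2-wide
[5] i7&i8  or.ALU ld.MEM  -- 2-wide
[6] i9  mul.MUL  -- no-port MUL/MUL
[7] i10&i11  mul.MUL ld.MEM  -- 2-wide

ISSUED = 9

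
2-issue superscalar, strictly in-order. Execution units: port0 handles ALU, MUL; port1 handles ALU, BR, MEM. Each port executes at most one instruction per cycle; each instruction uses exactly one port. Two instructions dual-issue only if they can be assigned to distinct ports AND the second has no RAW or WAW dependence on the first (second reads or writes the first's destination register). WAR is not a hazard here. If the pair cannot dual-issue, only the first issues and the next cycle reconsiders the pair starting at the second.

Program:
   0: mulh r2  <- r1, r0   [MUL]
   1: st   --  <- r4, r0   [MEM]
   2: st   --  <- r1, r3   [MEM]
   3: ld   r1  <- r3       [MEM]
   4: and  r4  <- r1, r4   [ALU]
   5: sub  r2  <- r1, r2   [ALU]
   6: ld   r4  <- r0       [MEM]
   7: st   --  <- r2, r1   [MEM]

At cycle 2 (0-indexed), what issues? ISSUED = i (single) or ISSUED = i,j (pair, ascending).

ISSUED = 3

#0 head=0: mulh+st i0/i1 2-wide
#1 head=2: st i2 no-port MEM/MEM
#2 head=3: ld i3 RAW r1
#3 head=4: and+sub i4/i5 2-wide
#4 head=6: ld i6 no-port MEM/MEM
#5 head=7: st i7 tail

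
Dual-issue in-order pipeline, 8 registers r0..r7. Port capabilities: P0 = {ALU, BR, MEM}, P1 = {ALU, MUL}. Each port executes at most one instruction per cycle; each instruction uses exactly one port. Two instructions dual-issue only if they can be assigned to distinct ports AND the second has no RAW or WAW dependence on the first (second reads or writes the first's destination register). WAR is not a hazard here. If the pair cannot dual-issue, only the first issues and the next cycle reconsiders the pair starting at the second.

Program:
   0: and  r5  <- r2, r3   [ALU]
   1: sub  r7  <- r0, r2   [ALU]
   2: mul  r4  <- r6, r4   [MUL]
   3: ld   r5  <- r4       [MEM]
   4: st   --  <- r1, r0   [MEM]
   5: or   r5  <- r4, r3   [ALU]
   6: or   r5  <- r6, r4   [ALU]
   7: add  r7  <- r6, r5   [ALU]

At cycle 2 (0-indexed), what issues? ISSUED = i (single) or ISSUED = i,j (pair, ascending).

ISSUED = 3

[0] i0,i1  and.ALU sub.ALU  -- 2-wide
[1] i2  mul.MUL  -- RAW r4
[2] i3  ld.MEM  -- no-port MEM/MEM
[3] i4,i5  st.MEM or.ALU  -- 2-wide
[4] i6  or.ALU  -- RAW r5
[5] i7  add.ALU  -- tail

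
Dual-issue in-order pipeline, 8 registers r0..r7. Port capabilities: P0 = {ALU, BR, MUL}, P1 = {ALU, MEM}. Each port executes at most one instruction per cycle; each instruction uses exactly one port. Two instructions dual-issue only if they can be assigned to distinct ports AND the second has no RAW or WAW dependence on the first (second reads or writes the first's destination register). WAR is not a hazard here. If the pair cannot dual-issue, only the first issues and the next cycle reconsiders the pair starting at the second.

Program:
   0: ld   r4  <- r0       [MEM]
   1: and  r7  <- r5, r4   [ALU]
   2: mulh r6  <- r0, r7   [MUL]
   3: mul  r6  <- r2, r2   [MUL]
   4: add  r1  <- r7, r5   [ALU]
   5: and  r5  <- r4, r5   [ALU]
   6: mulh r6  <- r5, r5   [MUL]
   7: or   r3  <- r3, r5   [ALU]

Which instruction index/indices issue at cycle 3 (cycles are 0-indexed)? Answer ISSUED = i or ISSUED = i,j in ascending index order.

ISSUED = 3,4

#0 head=0: ld.MEM i0 RAW r4
#1 head=1: and.ALU i1 RAW r7
#2 head=2: mulh.MUL i2 no-port MUL/MUL
#3 head=3: mul.MUL;add.ALU i3+i4 2-wide
#4 head=5: and.ALU i5 RAW r5
#5 head=6: mulh.MUL;or.ALU i6+i7 2-wide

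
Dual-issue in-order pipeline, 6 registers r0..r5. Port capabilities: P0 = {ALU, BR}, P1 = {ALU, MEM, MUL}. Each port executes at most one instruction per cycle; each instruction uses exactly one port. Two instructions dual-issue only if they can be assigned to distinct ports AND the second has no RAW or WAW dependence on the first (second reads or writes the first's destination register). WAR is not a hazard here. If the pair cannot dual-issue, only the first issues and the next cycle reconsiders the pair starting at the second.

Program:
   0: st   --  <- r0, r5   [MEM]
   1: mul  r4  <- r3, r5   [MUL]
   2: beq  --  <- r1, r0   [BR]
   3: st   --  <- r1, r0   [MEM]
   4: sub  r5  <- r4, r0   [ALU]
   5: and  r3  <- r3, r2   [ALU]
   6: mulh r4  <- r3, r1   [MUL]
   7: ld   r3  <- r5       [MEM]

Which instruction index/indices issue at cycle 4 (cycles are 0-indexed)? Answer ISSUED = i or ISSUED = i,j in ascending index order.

ISSUED = 6

  cy0 -> i0 (st.MEM) no-port MEM/MUL
  cy1 -> i1,i2 (mul.MUL;beq.BR) 2-wide
  cy2 -> i3,i4 (st.MEM;sub.ALU) 2-wide
  cy3 -> i5 (and.ALU) RAW r3
  cy4 -> i6 (mulh.MUL) no-port MUL/MEM
  cy5 -> i7 (ld.MEM) tail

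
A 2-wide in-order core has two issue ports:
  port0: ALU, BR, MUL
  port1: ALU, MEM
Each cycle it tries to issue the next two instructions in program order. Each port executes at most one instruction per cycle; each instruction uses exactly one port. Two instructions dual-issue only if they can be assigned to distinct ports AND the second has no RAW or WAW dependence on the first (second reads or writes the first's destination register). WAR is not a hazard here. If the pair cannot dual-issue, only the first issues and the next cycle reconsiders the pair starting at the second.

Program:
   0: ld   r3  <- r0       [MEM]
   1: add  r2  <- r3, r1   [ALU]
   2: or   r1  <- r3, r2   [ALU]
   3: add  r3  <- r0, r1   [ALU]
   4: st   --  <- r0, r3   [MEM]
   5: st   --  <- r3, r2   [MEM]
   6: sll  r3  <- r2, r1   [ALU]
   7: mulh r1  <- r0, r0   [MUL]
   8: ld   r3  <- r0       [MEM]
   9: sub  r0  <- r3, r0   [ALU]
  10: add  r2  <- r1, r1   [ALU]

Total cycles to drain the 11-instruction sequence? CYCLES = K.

CYCLES = 8

c0: i0 ld.MEM  RAW r3
c1: i1 add.ALU  RAW r2
c2: i2 or.ALU  RAW r1
c3: i3 add.ALU  RAW r3
c4: i4 st.MEM  no-port MEM/MEM
c5: i5,i6 st.MEM+sll.ALU  dual
c6: i7,i8 mulh.MUL+ld.MEM  dual
c7: i9,i10 sub.ALU+add.ALU  dual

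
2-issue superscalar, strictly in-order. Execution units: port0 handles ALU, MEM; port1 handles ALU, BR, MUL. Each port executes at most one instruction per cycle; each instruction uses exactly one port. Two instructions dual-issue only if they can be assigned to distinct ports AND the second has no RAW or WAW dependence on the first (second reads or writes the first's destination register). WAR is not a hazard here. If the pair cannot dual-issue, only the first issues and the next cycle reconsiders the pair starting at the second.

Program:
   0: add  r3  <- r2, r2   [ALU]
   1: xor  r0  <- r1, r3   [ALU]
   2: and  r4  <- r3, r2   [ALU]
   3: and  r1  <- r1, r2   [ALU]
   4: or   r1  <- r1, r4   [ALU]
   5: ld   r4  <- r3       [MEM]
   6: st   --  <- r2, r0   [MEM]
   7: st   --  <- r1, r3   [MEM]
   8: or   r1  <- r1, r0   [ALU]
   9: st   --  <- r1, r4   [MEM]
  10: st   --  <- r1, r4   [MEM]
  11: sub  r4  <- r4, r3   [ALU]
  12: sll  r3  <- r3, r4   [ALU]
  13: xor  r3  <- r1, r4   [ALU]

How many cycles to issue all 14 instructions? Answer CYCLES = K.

[0] i0  add  -- RAW r3
[1] i1,i2  xor;and  -- 2-wide
[2] i3  and  -- RAW+WAW r1
[3] i4,i5  or;ld  -- 2-wide
[4] i6  st  -- no-port MEM/MEM
[5] i7,i8  st;or  -- 2-wide
[6] i9  st  -- no-port MEM/MEM
[7] i10,i11  st;sub  -- 2-wide
[8] i12  sll  -- WAW r3
[9] i13  xor  -- tail

CYCLES = 10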